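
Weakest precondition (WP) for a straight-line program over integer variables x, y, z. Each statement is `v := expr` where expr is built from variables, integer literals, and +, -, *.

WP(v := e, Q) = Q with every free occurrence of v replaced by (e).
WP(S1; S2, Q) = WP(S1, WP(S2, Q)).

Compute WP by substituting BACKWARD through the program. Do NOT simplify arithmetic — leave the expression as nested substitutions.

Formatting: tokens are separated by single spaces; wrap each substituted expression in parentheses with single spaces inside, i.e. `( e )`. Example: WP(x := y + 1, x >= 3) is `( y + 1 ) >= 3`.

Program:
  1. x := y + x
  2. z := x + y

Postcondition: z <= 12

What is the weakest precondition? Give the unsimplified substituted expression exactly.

Answer: ( ( y + x ) + y ) <= 12

Derivation:
post: z <= 12
stmt 2: z := x + y  -- replace 1 occurrence(s) of z with (x + y)
  => ( x + y ) <= 12
stmt 1: x := y + x  -- replace 1 occurrence(s) of x with (y + x)
  => ( ( y + x ) + y ) <= 12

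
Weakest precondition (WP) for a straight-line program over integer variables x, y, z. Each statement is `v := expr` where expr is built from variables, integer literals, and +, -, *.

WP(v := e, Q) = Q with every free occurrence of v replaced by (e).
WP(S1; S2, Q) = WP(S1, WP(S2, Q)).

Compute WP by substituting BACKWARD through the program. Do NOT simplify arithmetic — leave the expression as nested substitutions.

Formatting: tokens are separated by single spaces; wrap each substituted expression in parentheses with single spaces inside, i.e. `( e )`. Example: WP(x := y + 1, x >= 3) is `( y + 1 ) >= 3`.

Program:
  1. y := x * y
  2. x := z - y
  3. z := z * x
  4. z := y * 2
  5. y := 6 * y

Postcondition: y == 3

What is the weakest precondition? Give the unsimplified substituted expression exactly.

Answer: ( 6 * ( x * y ) ) == 3

Derivation:
post: y == 3
stmt 5: y := 6 * y  -- replace 1 occurrence(s) of y with (6 * y)
  => ( 6 * y ) == 3
stmt 4: z := y * 2  -- replace 0 occurrence(s) of z with (y * 2)
  => ( 6 * y ) == 3
stmt 3: z := z * x  -- replace 0 occurrence(s) of z with (z * x)
  => ( 6 * y ) == 3
stmt 2: x := z - y  -- replace 0 occurrence(s) of x with (z - y)
  => ( 6 * y ) == 3
stmt 1: y := x * y  -- replace 1 occurrence(s) of y with (x * y)
  => ( 6 * ( x * y ) ) == 3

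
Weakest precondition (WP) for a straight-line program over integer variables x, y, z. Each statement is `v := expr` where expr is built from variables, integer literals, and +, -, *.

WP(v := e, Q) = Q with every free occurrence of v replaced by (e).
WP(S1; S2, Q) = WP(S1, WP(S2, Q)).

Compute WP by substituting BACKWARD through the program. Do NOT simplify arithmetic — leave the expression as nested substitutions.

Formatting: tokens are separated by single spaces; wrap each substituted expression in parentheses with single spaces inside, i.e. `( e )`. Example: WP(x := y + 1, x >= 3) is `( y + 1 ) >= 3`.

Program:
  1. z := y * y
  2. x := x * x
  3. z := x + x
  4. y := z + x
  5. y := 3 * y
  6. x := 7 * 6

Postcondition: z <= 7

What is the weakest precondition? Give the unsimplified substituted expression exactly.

post: z <= 7
stmt 6: x := 7 * 6  -- replace 0 occurrence(s) of x with (7 * 6)
  => z <= 7
stmt 5: y := 3 * y  -- replace 0 occurrence(s) of y with (3 * y)
  => z <= 7
stmt 4: y := z + x  -- replace 0 occurrence(s) of y with (z + x)
  => z <= 7
stmt 3: z := x + x  -- replace 1 occurrence(s) of z with (x + x)
  => ( x + x ) <= 7
stmt 2: x := x * x  -- replace 2 occurrence(s) of x with (x * x)
  => ( ( x * x ) + ( x * x ) ) <= 7
stmt 1: z := y * y  -- replace 0 occurrence(s) of z with (y * y)
  => ( ( x * x ) + ( x * x ) ) <= 7

Answer: ( ( x * x ) + ( x * x ) ) <= 7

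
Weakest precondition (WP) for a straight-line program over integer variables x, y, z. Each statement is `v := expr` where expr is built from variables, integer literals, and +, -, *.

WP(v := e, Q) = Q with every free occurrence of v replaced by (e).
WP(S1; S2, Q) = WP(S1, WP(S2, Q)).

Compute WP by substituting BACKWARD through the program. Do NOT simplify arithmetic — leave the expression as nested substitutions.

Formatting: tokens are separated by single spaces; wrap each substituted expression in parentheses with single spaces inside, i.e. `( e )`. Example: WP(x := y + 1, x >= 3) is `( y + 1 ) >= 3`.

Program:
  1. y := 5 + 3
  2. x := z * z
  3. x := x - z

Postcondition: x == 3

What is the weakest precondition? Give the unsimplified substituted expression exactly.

post: x == 3
stmt 3: x := x - z  -- replace 1 occurrence(s) of x with (x - z)
  => ( x - z ) == 3
stmt 2: x := z * z  -- replace 1 occurrence(s) of x with (z * z)
  => ( ( z * z ) - z ) == 3
stmt 1: y := 5 + 3  -- replace 0 occurrence(s) of y with (5 + 3)
  => ( ( z * z ) - z ) == 3

Answer: ( ( z * z ) - z ) == 3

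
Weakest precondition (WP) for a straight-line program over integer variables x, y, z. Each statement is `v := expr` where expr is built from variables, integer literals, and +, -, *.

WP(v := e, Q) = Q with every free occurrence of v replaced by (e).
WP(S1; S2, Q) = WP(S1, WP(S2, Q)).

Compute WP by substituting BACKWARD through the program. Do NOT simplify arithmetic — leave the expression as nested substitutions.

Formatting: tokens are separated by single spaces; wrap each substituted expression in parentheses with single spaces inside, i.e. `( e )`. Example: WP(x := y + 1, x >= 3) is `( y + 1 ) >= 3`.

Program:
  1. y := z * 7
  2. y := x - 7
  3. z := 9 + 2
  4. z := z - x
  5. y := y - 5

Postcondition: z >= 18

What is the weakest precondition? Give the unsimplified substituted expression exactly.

post: z >= 18
stmt 5: y := y - 5  -- replace 0 occurrence(s) of y with (y - 5)
  => z >= 18
stmt 4: z := z - x  -- replace 1 occurrence(s) of z with (z - x)
  => ( z - x ) >= 18
stmt 3: z := 9 + 2  -- replace 1 occurrence(s) of z with (9 + 2)
  => ( ( 9 + 2 ) - x ) >= 18
stmt 2: y := x - 7  -- replace 0 occurrence(s) of y with (x - 7)
  => ( ( 9 + 2 ) - x ) >= 18
stmt 1: y := z * 7  -- replace 0 occurrence(s) of y with (z * 7)
  => ( ( 9 + 2 ) - x ) >= 18

Answer: ( ( 9 + 2 ) - x ) >= 18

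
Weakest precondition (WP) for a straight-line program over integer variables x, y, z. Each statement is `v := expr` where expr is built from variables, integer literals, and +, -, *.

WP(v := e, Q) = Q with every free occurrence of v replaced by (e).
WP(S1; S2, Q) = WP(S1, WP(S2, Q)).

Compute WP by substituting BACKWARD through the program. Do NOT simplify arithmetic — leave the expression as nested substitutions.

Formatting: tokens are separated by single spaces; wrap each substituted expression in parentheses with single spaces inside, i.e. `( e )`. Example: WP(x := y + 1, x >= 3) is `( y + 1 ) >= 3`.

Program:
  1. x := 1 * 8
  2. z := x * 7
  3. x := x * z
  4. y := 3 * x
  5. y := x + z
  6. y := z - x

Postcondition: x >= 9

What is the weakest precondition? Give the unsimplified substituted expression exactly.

post: x >= 9
stmt 6: y := z - x  -- replace 0 occurrence(s) of y with (z - x)
  => x >= 9
stmt 5: y := x + z  -- replace 0 occurrence(s) of y with (x + z)
  => x >= 9
stmt 4: y := 3 * x  -- replace 0 occurrence(s) of y with (3 * x)
  => x >= 9
stmt 3: x := x * z  -- replace 1 occurrence(s) of x with (x * z)
  => ( x * z ) >= 9
stmt 2: z := x * 7  -- replace 1 occurrence(s) of z with (x * 7)
  => ( x * ( x * 7 ) ) >= 9
stmt 1: x := 1 * 8  -- replace 2 occurrence(s) of x with (1 * 8)
  => ( ( 1 * 8 ) * ( ( 1 * 8 ) * 7 ) ) >= 9

Answer: ( ( 1 * 8 ) * ( ( 1 * 8 ) * 7 ) ) >= 9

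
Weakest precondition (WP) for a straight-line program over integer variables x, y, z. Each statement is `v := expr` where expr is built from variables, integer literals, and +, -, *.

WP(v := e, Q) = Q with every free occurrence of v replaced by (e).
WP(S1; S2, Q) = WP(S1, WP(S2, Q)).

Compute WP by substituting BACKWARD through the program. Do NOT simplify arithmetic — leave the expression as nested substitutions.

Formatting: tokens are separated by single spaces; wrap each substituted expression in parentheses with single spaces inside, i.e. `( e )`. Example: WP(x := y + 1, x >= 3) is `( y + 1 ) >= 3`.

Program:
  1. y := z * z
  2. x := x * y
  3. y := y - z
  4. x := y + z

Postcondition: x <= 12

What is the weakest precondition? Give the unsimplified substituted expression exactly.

post: x <= 12
stmt 4: x := y + z  -- replace 1 occurrence(s) of x with (y + z)
  => ( y + z ) <= 12
stmt 3: y := y - z  -- replace 1 occurrence(s) of y with (y - z)
  => ( ( y - z ) + z ) <= 12
stmt 2: x := x * y  -- replace 0 occurrence(s) of x with (x * y)
  => ( ( y - z ) + z ) <= 12
stmt 1: y := z * z  -- replace 1 occurrence(s) of y with (z * z)
  => ( ( ( z * z ) - z ) + z ) <= 12

Answer: ( ( ( z * z ) - z ) + z ) <= 12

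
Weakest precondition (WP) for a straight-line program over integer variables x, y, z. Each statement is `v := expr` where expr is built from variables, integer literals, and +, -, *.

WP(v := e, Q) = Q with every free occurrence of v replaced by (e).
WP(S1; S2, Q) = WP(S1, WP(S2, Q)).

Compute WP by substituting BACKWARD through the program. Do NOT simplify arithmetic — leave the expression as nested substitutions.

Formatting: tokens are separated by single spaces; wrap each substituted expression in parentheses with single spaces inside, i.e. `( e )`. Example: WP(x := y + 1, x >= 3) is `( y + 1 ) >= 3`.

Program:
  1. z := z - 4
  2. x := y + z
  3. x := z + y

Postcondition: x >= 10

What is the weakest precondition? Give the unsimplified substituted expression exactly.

post: x >= 10
stmt 3: x := z + y  -- replace 1 occurrence(s) of x with (z + y)
  => ( z + y ) >= 10
stmt 2: x := y + z  -- replace 0 occurrence(s) of x with (y + z)
  => ( z + y ) >= 10
stmt 1: z := z - 4  -- replace 1 occurrence(s) of z with (z - 4)
  => ( ( z - 4 ) + y ) >= 10

Answer: ( ( z - 4 ) + y ) >= 10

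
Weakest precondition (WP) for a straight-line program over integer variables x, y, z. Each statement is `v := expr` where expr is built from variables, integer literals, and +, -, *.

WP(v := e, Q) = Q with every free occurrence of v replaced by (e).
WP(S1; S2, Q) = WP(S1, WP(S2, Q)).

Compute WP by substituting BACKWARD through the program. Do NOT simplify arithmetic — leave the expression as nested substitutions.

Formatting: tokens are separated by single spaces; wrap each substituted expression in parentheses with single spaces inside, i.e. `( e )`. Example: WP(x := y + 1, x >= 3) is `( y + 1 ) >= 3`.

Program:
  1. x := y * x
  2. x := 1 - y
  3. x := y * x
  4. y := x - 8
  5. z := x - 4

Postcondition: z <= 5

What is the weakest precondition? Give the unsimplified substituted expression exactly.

post: z <= 5
stmt 5: z := x - 4  -- replace 1 occurrence(s) of z with (x - 4)
  => ( x - 4 ) <= 5
stmt 4: y := x - 8  -- replace 0 occurrence(s) of y with (x - 8)
  => ( x - 4 ) <= 5
stmt 3: x := y * x  -- replace 1 occurrence(s) of x with (y * x)
  => ( ( y * x ) - 4 ) <= 5
stmt 2: x := 1 - y  -- replace 1 occurrence(s) of x with (1 - y)
  => ( ( y * ( 1 - y ) ) - 4 ) <= 5
stmt 1: x := y * x  -- replace 0 occurrence(s) of x with (y * x)
  => ( ( y * ( 1 - y ) ) - 4 ) <= 5

Answer: ( ( y * ( 1 - y ) ) - 4 ) <= 5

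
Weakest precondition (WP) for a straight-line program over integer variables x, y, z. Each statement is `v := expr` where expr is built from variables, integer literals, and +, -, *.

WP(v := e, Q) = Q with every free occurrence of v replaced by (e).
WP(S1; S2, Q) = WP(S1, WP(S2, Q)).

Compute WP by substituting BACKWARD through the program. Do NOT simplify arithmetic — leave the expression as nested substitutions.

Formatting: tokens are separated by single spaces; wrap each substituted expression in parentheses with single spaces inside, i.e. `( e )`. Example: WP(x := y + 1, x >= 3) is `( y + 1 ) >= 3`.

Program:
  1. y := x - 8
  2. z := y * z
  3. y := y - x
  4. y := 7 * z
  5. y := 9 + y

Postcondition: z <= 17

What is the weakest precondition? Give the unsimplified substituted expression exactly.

post: z <= 17
stmt 5: y := 9 + y  -- replace 0 occurrence(s) of y with (9 + y)
  => z <= 17
stmt 4: y := 7 * z  -- replace 0 occurrence(s) of y with (7 * z)
  => z <= 17
stmt 3: y := y - x  -- replace 0 occurrence(s) of y with (y - x)
  => z <= 17
stmt 2: z := y * z  -- replace 1 occurrence(s) of z with (y * z)
  => ( y * z ) <= 17
stmt 1: y := x - 8  -- replace 1 occurrence(s) of y with (x - 8)
  => ( ( x - 8 ) * z ) <= 17

Answer: ( ( x - 8 ) * z ) <= 17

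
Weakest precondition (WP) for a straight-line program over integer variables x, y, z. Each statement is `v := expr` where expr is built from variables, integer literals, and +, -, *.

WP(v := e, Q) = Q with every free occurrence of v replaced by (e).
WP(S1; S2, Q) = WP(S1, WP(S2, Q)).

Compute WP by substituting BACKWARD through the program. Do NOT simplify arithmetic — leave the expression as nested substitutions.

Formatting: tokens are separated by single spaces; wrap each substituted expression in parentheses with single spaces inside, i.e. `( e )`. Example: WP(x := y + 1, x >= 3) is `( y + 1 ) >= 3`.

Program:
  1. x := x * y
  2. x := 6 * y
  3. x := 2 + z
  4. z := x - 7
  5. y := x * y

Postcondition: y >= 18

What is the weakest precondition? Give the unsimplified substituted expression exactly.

Answer: ( ( 2 + z ) * y ) >= 18

Derivation:
post: y >= 18
stmt 5: y := x * y  -- replace 1 occurrence(s) of y with (x * y)
  => ( x * y ) >= 18
stmt 4: z := x - 7  -- replace 0 occurrence(s) of z with (x - 7)
  => ( x * y ) >= 18
stmt 3: x := 2 + z  -- replace 1 occurrence(s) of x with (2 + z)
  => ( ( 2 + z ) * y ) >= 18
stmt 2: x := 6 * y  -- replace 0 occurrence(s) of x with (6 * y)
  => ( ( 2 + z ) * y ) >= 18
stmt 1: x := x * y  -- replace 0 occurrence(s) of x with (x * y)
  => ( ( 2 + z ) * y ) >= 18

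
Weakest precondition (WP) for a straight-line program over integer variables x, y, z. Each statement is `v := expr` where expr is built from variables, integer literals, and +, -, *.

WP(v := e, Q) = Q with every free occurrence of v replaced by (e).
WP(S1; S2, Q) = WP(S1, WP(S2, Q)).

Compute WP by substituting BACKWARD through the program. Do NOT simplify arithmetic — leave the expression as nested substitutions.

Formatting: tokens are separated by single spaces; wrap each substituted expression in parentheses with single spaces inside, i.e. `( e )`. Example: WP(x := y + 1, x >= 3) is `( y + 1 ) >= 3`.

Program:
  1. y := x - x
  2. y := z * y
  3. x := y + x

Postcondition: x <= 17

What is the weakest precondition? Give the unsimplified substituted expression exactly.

post: x <= 17
stmt 3: x := y + x  -- replace 1 occurrence(s) of x with (y + x)
  => ( y + x ) <= 17
stmt 2: y := z * y  -- replace 1 occurrence(s) of y with (z * y)
  => ( ( z * y ) + x ) <= 17
stmt 1: y := x - x  -- replace 1 occurrence(s) of y with (x - x)
  => ( ( z * ( x - x ) ) + x ) <= 17

Answer: ( ( z * ( x - x ) ) + x ) <= 17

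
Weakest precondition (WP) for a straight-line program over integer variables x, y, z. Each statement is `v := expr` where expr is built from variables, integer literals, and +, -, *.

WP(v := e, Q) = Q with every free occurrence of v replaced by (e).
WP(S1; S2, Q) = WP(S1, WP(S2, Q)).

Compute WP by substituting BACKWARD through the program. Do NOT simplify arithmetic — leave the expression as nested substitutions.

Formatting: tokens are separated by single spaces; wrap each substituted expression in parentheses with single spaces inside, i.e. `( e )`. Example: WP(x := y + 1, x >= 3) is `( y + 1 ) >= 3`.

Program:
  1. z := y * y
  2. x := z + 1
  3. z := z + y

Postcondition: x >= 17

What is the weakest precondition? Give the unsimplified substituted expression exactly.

post: x >= 17
stmt 3: z := z + y  -- replace 0 occurrence(s) of z with (z + y)
  => x >= 17
stmt 2: x := z + 1  -- replace 1 occurrence(s) of x with (z + 1)
  => ( z + 1 ) >= 17
stmt 1: z := y * y  -- replace 1 occurrence(s) of z with (y * y)
  => ( ( y * y ) + 1 ) >= 17

Answer: ( ( y * y ) + 1 ) >= 17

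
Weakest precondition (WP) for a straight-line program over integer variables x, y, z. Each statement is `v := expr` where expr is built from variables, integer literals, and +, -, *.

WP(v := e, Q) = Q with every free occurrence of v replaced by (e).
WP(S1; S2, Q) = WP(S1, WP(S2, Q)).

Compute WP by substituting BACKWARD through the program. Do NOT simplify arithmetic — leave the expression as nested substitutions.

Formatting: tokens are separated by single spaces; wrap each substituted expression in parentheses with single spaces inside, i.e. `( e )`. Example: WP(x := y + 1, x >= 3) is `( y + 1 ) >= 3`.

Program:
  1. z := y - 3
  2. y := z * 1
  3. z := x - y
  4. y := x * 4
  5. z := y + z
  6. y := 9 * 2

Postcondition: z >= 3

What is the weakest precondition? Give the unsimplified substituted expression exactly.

post: z >= 3
stmt 6: y := 9 * 2  -- replace 0 occurrence(s) of y with (9 * 2)
  => z >= 3
stmt 5: z := y + z  -- replace 1 occurrence(s) of z with (y + z)
  => ( y + z ) >= 3
stmt 4: y := x * 4  -- replace 1 occurrence(s) of y with (x * 4)
  => ( ( x * 4 ) + z ) >= 3
stmt 3: z := x - y  -- replace 1 occurrence(s) of z with (x - y)
  => ( ( x * 4 ) + ( x - y ) ) >= 3
stmt 2: y := z * 1  -- replace 1 occurrence(s) of y with (z * 1)
  => ( ( x * 4 ) + ( x - ( z * 1 ) ) ) >= 3
stmt 1: z := y - 3  -- replace 1 occurrence(s) of z with (y - 3)
  => ( ( x * 4 ) + ( x - ( ( y - 3 ) * 1 ) ) ) >= 3

Answer: ( ( x * 4 ) + ( x - ( ( y - 3 ) * 1 ) ) ) >= 3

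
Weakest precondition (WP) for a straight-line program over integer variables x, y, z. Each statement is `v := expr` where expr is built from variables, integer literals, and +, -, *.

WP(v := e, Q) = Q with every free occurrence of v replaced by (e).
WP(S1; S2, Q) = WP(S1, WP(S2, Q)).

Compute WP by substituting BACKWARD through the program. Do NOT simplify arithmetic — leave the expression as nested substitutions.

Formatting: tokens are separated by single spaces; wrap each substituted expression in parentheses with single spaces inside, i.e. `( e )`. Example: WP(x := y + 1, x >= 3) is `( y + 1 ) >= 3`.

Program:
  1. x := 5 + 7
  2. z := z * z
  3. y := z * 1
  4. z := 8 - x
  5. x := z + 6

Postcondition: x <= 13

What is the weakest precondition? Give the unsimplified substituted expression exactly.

post: x <= 13
stmt 5: x := z + 6  -- replace 1 occurrence(s) of x with (z + 6)
  => ( z + 6 ) <= 13
stmt 4: z := 8 - x  -- replace 1 occurrence(s) of z with (8 - x)
  => ( ( 8 - x ) + 6 ) <= 13
stmt 3: y := z * 1  -- replace 0 occurrence(s) of y with (z * 1)
  => ( ( 8 - x ) + 6 ) <= 13
stmt 2: z := z * z  -- replace 0 occurrence(s) of z with (z * z)
  => ( ( 8 - x ) + 6 ) <= 13
stmt 1: x := 5 + 7  -- replace 1 occurrence(s) of x with (5 + 7)
  => ( ( 8 - ( 5 + 7 ) ) + 6 ) <= 13

Answer: ( ( 8 - ( 5 + 7 ) ) + 6 ) <= 13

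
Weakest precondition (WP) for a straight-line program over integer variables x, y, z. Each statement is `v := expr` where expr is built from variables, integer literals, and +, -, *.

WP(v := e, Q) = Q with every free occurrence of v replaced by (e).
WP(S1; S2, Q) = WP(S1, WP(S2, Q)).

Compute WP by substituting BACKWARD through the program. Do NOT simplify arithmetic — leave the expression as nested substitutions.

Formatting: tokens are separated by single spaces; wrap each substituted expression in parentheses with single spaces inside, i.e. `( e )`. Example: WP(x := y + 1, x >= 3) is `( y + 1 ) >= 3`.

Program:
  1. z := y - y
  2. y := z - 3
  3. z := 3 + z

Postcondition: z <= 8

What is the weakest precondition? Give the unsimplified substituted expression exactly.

post: z <= 8
stmt 3: z := 3 + z  -- replace 1 occurrence(s) of z with (3 + z)
  => ( 3 + z ) <= 8
stmt 2: y := z - 3  -- replace 0 occurrence(s) of y with (z - 3)
  => ( 3 + z ) <= 8
stmt 1: z := y - y  -- replace 1 occurrence(s) of z with (y - y)
  => ( 3 + ( y - y ) ) <= 8

Answer: ( 3 + ( y - y ) ) <= 8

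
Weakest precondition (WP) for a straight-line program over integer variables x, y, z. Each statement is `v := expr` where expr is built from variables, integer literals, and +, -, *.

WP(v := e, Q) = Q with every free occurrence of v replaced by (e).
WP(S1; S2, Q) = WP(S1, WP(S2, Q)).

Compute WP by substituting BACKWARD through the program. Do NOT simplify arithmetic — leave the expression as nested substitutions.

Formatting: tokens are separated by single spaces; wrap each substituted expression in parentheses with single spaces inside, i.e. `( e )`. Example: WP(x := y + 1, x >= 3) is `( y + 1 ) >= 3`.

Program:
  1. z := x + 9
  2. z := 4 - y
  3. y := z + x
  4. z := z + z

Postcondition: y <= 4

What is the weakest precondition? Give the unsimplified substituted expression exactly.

Answer: ( ( 4 - y ) + x ) <= 4

Derivation:
post: y <= 4
stmt 4: z := z + z  -- replace 0 occurrence(s) of z with (z + z)
  => y <= 4
stmt 3: y := z + x  -- replace 1 occurrence(s) of y with (z + x)
  => ( z + x ) <= 4
stmt 2: z := 4 - y  -- replace 1 occurrence(s) of z with (4 - y)
  => ( ( 4 - y ) + x ) <= 4
stmt 1: z := x + 9  -- replace 0 occurrence(s) of z with (x + 9)
  => ( ( 4 - y ) + x ) <= 4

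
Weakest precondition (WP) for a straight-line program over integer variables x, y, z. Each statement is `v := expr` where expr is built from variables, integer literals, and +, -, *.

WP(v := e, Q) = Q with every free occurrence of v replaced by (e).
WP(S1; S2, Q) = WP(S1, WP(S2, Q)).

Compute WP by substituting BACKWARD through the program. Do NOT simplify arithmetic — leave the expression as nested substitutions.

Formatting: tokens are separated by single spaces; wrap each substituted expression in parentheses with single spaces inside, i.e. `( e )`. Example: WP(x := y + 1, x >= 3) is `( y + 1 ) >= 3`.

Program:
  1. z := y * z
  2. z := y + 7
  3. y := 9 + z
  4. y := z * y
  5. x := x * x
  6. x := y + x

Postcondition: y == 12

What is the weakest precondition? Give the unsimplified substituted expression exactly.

Answer: ( ( y + 7 ) * ( 9 + ( y + 7 ) ) ) == 12

Derivation:
post: y == 12
stmt 6: x := y + x  -- replace 0 occurrence(s) of x with (y + x)
  => y == 12
stmt 5: x := x * x  -- replace 0 occurrence(s) of x with (x * x)
  => y == 12
stmt 4: y := z * y  -- replace 1 occurrence(s) of y with (z * y)
  => ( z * y ) == 12
stmt 3: y := 9 + z  -- replace 1 occurrence(s) of y with (9 + z)
  => ( z * ( 9 + z ) ) == 12
stmt 2: z := y + 7  -- replace 2 occurrence(s) of z with (y + 7)
  => ( ( y + 7 ) * ( 9 + ( y + 7 ) ) ) == 12
stmt 1: z := y * z  -- replace 0 occurrence(s) of z with (y * z)
  => ( ( y + 7 ) * ( 9 + ( y + 7 ) ) ) == 12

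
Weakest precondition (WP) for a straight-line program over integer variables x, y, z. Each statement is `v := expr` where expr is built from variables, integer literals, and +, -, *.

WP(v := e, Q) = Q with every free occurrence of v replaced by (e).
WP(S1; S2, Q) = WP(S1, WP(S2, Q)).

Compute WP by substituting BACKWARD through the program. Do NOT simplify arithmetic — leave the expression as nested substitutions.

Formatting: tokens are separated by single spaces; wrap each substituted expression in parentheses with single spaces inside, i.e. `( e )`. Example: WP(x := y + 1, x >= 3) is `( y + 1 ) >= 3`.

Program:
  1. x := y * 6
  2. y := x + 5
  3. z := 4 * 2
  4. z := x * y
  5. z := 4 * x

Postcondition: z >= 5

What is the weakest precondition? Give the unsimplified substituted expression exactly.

Answer: ( 4 * ( y * 6 ) ) >= 5

Derivation:
post: z >= 5
stmt 5: z := 4 * x  -- replace 1 occurrence(s) of z with (4 * x)
  => ( 4 * x ) >= 5
stmt 4: z := x * y  -- replace 0 occurrence(s) of z with (x * y)
  => ( 4 * x ) >= 5
stmt 3: z := 4 * 2  -- replace 0 occurrence(s) of z with (4 * 2)
  => ( 4 * x ) >= 5
stmt 2: y := x + 5  -- replace 0 occurrence(s) of y with (x + 5)
  => ( 4 * x ) >= 5
stmt 1: x := y * 6  -- replace 1 occurrence(s) of x with (y * 6)
  => ( 4 * ( y * 6 ) ) >= 5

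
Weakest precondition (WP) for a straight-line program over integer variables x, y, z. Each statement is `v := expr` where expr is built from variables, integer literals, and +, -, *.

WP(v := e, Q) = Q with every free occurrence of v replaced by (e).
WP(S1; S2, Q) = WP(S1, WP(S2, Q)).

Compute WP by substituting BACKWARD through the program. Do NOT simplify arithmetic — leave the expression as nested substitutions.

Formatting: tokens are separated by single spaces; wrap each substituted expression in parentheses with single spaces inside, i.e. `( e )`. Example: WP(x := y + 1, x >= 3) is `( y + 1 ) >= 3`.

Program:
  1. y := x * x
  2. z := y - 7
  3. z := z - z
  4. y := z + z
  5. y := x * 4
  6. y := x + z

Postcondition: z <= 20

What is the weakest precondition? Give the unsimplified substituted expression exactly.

post: z <= 20
stmt 6: y := x + z  -- replace 0 occurrence(s) of y with (x + z)
  => z <= 20
stmt 5: y := x * 4  -- replace 0 occurrence(s) of y with (x * 4)
  => z <= 20
stmt 4: y := z + z  -- replace 0 occurrence(s) of y with (z + z)
  => z <= 20
stmt 3: z := z - z  -- replace 1 occurrence(s) of z with (z - z)
  => ( z - z ) <= 20
stmt 2: z := y - 7  -- replace 2 occurrence(s) of z with (y - 7)
  => ( ( y - 7 ) - ( y - 7 ) ) <= 20
stmt 1: y := x * x  -- replace 2 occurrence(s) of y with (x * x)
  => ( ( ( x * x ) - 7 ) - ( ( x * x ) - 7 ) ) <= 20

Answer: ( ( ( x * x ) - 7 ) - ( ( x * x ) - 7 ) ) <= 20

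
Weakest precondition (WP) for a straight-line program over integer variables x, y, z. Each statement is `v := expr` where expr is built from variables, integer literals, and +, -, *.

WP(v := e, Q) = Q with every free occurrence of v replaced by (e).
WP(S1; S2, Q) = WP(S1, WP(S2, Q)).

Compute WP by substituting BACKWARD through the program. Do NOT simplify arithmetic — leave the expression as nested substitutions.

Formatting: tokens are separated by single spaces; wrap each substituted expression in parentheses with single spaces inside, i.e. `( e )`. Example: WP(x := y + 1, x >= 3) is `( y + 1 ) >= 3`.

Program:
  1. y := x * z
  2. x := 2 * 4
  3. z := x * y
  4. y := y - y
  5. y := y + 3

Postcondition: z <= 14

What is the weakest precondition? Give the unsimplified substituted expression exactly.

Answer: ( ( 2 * 4 ) * ( x * z ) ) <= 14

Derivation:
post: z <= 14
stmt 5: y := y + 3  -- replace 0 occurrence(s) of y with (y + 3)
  => z <= 14
stmt 4: y := y - y  -- replace 0 occurrence(s) of y with (y - y)
  => z <= 14
stmt 3: z := x * y  -- replace 1 occurrence(s) of z with (x * y)
  => ( x * y ) <= 14
stmt 2: x := 2 * 4  -- replace 1 occurrence(s) of x with (2 * 4)
  => ( ( 2 * 4 ) * y ) <= 14
stmt 1: y := x * z  -- replace 1 occurrence(s) of y with (x * z)
  => ( ( 2 * 4 ) * ( x * z ) ) <= 14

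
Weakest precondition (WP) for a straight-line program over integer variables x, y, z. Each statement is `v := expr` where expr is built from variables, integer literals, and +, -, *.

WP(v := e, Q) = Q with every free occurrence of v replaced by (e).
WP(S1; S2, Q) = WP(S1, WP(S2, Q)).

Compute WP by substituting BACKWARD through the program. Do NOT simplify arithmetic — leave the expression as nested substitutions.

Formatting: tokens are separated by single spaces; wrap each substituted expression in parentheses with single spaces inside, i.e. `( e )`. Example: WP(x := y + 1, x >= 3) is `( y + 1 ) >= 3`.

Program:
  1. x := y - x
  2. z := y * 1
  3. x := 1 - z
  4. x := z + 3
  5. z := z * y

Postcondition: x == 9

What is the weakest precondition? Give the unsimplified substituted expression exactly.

post: x == 9
stmt 5: z := z * y  -- replace 0 occurrence(s) of z with (z * y)
  => x == 9
stmt 4: x := z + 3  -- replace 1 occurrence(s) of x with (z + 3)
  => ( z + 3 ) == 9
stmt 3: x := 1 - z  -- replace 0 occurrence(s) of x with (1 - z)
  => ( z + 3 ) == 9
stmt 2: z := y * 1  -- replace 1 occurrence(s) of z with (y * 1)
  => ( ( y * 1 ) + 3 ) == 9
stmt 1: x := y - x  -- replace 0 occurrence(s) of x with (y - x)
  => ( ( y * 1 ) + 3 ) == 9

Answer: ( ( y * 1 ) + 3 ) == 9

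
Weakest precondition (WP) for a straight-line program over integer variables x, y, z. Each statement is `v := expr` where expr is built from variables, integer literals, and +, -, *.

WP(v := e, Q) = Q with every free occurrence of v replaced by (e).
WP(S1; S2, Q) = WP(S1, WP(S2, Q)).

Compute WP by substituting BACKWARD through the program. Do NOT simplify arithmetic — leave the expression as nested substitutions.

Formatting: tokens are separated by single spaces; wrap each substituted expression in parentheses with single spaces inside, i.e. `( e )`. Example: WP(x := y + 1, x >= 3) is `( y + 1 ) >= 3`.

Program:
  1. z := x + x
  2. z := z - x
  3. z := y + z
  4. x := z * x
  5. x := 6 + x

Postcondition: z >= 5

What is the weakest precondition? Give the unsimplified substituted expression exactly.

post: z >= 5
stmt 5: x := 6 + x  -- replace 0 occurrence(s) of x with (6 + x)
  => z >= 5
stmt 4: x := z * x  -- replace 0 occurrence(s) of x with (z * x)
  => z >= 5
stmt 3: z := y + z  -- replace 1 occurrence(s) of z with (y + z)
  => ( y + z ) >= 5
stmt 2: z := z - x  -- replace 1 occurrence(s) of z with (z - x)
  => ( y + ( z - x ) ) >= 5
stmt 1: z := x + x  -- replace 1 occurrence(s) of z with (x + x)
  => ( y + ( ( x + x ) - x ) ) >= 5

Answer: ( y + ( ( x + x ) - x ) ) >= 5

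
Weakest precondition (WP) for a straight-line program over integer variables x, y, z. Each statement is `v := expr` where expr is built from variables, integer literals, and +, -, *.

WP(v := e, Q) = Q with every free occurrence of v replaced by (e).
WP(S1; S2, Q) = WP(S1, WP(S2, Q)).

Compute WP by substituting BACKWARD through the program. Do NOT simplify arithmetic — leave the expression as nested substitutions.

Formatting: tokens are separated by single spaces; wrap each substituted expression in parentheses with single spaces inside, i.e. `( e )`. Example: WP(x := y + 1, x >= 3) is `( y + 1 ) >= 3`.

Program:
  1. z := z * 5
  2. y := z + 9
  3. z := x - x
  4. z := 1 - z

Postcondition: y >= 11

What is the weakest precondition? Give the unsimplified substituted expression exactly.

Answer: ( ( z * 5 ) + 9 ) >= 11

Derivation:
post: y >= 11
stmt 4: z := 1 - z  -- replace 0 occurrence(s) of z with (1 - z)
  => y >= 11
stmt 3: z := x - x  -- replace 0 occurrence(s) of z with (x - x)
  => y >= 11
stmt 2: y := z + 9  -- replace 1 occurrence(s) of y with (z + 9)
  => ( z + 9 ) >= 11
stmt 1: z := z * 5  -- replace 1 occurrence(s) of z with (z * 5)
  => ( ( z * 5 ) + 9 ) >= 11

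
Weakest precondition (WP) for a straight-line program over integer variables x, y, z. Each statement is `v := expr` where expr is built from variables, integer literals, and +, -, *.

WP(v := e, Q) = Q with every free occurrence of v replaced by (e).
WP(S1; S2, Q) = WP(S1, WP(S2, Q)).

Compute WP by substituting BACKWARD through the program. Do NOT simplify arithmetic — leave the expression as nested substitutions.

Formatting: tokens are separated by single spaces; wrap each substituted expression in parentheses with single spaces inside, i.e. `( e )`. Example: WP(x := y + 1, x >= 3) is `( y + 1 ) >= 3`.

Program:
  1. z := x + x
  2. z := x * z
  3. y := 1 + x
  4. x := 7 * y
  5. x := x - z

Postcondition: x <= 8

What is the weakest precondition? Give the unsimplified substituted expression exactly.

Answer: ( ( 7 * ( 1 + x ) ) - ( x * ( x + x ) ) ) <= 8

Derivation:
post: x <= 8
stmt 5: x := x - z  -- replace 1 occurrence(s) of x with (x - z)
  => ( x - z ) <= 8
stmt 4: x := 7 * y  -- replace 1 occurrence(s) of x with (7 * y)
  => ( ( 7 * y ) - z ) <= 8
stmt 3: y := 1 + x  -- replace 1 occurrence(s) of y with (1 + x)
  => ( ( 7 * ( 1 + x ) ) - z ) <= 8
stmt 2: z := x * z  -- replace 1 occurrence(s) of z with (x * z)
  => ( ( 7 * ( 1 + x ) ) - ( x * z ) ) <= 8
stmt 1: z := x + x  -- replace 1 occurrence(s) of z with (x + x)
  => ( ( 7 * ( 1 + x ) ) - ( x * ( x + x ) ) ) <= 8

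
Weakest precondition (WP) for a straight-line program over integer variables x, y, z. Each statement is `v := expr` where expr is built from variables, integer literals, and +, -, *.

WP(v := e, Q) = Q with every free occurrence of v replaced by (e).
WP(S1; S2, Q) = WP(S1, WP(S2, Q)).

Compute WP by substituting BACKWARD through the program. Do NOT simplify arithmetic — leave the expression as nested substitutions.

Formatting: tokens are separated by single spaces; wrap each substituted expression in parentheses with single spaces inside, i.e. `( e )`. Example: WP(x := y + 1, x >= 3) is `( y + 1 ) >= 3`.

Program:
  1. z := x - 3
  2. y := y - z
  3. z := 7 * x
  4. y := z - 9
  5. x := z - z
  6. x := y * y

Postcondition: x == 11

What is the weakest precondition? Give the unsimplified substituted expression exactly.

Answer: ( ( ( 7 * x ) - 9 ) * ( ( 7 * x ) - 9 ) ) == 11

Derivation:
post: x == 11
stmt 6: x := y * y  -- replace 1 occurrence(s) of x with (y * y)
  => ( y * y ) == 11
stmt 5: x := z - z  -- replace 0 occurrence(s) of x with (z - z)
  => ( y * y ) == 11
stmt 4: y := z - 9  -- replace 2 occurrence(s) of y with (z - 9)
  => ( ( z - 9 ) * ( z - 9 ) ) == 11
stmt 3: z := 7 * x  -- replace 2 occurrence(s) of z with (7 * x)
  => ( ( ( 7 * x ) - 9 ) * ( ( 7 * x ) - 9 ) ) == 11
stmt 2: y := y - z  -- replace 0 occurrence(s) of y with (y - z)
  => ( ( ( 7 * x ) - 9 ) * ( ( 7 * x ) - 9 ) ) == 11
stmt 1: z := x - 3  -- replace 0 occurrence(s) of z with (x - 3)
  => ( ( ( 7 * x ) - 9 ) * ( ( 7 * x ) - 9 ) ) == 11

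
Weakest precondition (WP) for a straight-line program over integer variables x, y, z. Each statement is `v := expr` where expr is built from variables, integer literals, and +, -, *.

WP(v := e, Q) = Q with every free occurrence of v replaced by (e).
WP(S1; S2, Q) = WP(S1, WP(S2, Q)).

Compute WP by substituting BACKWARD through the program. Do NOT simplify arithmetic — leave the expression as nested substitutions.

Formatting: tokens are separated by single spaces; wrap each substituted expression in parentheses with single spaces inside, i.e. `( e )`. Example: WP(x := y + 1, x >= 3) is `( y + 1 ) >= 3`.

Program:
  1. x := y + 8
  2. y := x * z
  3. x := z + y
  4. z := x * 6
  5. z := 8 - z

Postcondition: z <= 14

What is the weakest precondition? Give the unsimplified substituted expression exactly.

Answer: ( 8 - ( ( z + ( ( y + 8 ) * z ) ) * 6 ) ) <= 14

Derivation:
post: z <= 14
stmt 5: z := 8 - z  -- replace 1 occurrence(s) of z with (8 - z)
  => ( 8 - z ) <= 14
stmt 4: z := x * 6  -- replace 1 occurrence(s) of z with (x * 6)
  => ( 8 - ( x * 6 ) ) <= 14
stmt 3: x := z + y  -- replace 1 occurrence(s) of x with (z + y)
  => ( 8 - ( ( z + y ) * 6 ) ) <= 14
stmt 2: y := x * z  -- replace 1 occurrence(s) of y with (x * z)
  => ( 8 - ( ( z + ( x * z ) ) * 6 ) ) <= 14
stmt 1: x := y + 8  -- replace 1 occurrence(s) of x with (y + 8)
  => ( 8 - ( ( z + ( ( y + 8 ) * z ) ) * 6 ) ) <= 14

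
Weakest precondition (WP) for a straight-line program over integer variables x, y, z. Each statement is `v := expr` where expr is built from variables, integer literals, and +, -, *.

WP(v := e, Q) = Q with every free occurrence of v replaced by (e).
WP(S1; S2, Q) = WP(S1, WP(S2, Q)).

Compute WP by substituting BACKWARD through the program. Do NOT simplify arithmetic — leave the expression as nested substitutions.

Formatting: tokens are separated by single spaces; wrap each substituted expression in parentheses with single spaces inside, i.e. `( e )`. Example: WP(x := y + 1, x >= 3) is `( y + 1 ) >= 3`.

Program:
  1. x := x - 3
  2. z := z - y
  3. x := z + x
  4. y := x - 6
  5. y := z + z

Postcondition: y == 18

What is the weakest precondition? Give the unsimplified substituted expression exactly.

post: y == 18
stmt 5: y := z + z  -- replace 1 occurrence(s) of y with (z + z)
  => ( z + z ) == 18
stmt 4: y := x - 6  -- replace 0 occurrence(s) of y with (x - 6)
  => ( z + z ) == 18
stmt 3: x := z + x  -- replace 0 occurrence(s) of x with (z + x)
  => ( z + z ) == 18
stmt 2: z := z - y  -- replace 2 occurrence(s) of z with (z - y)
  => ( ( z - y ) + ( z - y ) ) == 18
stmt 1: x := x - 3  -- replace 0 occurrence(s) of x with (x - 3)
  => ( ( z - y ) + ( z - y ) ) == 18

Answer: ( ( z - y ) + ( z - y ) ) == 18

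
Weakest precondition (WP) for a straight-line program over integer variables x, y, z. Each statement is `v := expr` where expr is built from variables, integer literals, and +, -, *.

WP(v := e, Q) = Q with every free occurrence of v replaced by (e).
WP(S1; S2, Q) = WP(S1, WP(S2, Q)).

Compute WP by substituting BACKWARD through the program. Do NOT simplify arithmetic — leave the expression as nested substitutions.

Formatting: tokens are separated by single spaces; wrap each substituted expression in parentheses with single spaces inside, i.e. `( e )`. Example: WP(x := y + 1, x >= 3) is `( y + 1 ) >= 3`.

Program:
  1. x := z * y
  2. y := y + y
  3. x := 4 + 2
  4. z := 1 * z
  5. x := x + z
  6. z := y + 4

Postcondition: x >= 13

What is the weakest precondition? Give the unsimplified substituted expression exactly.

post: x >= 13
stmt 6: z := y + 4  -- replace 0 occurrence(s) of z with (y + 4)
  => x >= 13
stmt 5: x := x + z  -- replace 1 occurrence(s) of x with (x + z)
  => ( x + z ) >= 13
stmt 4: z := 1 * z  -- replace 1 occurrence(s) of z with (1 * z)
  => ( x + ( 1 * z ) ) >= 13
stmt 3: x := 4 + 2  -- replace 1 occurrence(s) of x with (4 + 2)
  => ( ( 4 + 2 ) + ( 1 * z ) ) >= 13
stmt 2: y := y + y  -- replace 0 occurrence(s) of y with (y + y)
  => ( ( 4 + 2 ) + ( 1 * z ) ) >= 13
stmt 1: x := z * y  -- replace 0 occurrence(s) of x with (z * y)
  => ( ( 4 + 2 ) + ( 1 * z ) ) >= 13

Answer: ( ( 4 + 2 ) + ( 1 * z ) ) >= 13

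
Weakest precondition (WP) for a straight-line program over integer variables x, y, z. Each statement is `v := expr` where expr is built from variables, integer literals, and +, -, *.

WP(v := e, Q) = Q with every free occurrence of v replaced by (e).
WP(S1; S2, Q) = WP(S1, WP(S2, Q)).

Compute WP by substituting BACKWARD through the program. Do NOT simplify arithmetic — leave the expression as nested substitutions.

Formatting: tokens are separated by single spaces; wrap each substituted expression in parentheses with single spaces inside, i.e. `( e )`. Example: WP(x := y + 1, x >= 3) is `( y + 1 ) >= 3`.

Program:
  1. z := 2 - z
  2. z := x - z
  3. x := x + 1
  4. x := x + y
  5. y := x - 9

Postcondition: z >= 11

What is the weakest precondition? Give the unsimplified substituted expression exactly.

Answer: ( x - ( 2 - z ) ) >= 11

Derivation:
post: z >= 11
stmt 5: y := x - 9  -- replace 0 occurrence(s) of y with (x - 9)
  => z >= 11
stmt 4: x := x + y  -- replace 0 occurrence(s) of x with (x + y)
  => z >= 11
stmt 3: x := x + 1  -- replace 0 occurrence(s) of x with (x + 1)
  => z >= 11
stmt 2: z := x - z  -- replace 1 occurrence(s) of z with (x - z)
  => ( x - z ) >= 11
stmt 1: z := 2 - z  -- replace 1 occurrence(s) of z with (2 - z)
  => ( x - ( 2 - z ) ) >= 11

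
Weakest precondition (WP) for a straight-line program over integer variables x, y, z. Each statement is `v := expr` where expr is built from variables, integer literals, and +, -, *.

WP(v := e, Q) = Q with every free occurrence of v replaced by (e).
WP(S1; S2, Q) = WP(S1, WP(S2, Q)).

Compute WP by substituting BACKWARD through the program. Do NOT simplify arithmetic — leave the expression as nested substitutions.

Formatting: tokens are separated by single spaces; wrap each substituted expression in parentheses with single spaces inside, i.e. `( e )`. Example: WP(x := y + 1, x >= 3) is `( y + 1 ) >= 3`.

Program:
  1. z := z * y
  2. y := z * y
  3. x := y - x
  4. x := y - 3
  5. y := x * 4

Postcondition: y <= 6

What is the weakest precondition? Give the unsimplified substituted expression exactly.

Answer: ( ( ( ( z * y ) * y ) - 3 ) * 4 ) <= 6

Derivation:
post: y <= 6
stmt 5: y := x * 4  -- replace 1 occurrence(s) of y with (x * 4)
  => ( x * 4 ) <= 6
stmt 4: x := y - 3  -- replace 1 occurrence(s) of x with (y - 3)
  => ( ( y - 3 ) * 4 ) <= 6
stmt 3: x := y - x  -- replace 0 occurrence(s) of x with (y - x)
  => ( ( y - 3 ) * 4 ) <= 6
stmt 2: y := z * y  -- replace 1 occurrence(s) of y with (z * y)
  => ( ( ( z * y ) - 3 ) * 4 ) <= 6
stmt 1: z := z * y  -- replace 1 occurrence(s) of z with (z * y)
  => ( ( ( ( z * y ) * y ) - 3 ) * 4 ) <= 6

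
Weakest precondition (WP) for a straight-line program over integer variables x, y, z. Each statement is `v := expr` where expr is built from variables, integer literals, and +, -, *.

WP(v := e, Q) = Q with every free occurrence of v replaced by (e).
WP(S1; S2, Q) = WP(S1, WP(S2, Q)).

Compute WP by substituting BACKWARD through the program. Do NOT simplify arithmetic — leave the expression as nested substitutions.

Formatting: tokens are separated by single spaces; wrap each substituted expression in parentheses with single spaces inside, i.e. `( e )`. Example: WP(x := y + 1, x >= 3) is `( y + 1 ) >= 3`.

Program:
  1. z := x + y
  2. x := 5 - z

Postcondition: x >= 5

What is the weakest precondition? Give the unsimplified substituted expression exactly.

post: x >= 5
stmt 2: x := 5 - z  -- replace 1 occurrence(s) of x with (5 - z)
  => ( 5 - z ) >= 5
stmt 1: z := x + y  -- replace 1 occurrence(s) of z with (x + y)
  => ( 5 - ( x + y ) ) >= 5

Answer: ( 5 - ( x + y ) ) >= 5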